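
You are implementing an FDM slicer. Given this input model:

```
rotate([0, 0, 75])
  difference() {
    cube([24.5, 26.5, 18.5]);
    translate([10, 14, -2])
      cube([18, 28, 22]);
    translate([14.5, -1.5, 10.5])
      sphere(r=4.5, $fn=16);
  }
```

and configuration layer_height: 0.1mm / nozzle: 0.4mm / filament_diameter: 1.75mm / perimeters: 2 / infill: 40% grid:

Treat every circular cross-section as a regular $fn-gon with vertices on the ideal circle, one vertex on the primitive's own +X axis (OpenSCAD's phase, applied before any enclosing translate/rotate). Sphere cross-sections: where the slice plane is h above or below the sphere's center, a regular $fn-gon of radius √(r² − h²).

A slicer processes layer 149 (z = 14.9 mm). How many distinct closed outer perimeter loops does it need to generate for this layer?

1

At z = 14.9 mm: the 24.5×26.5 cube contributes its full rectangle; the 18×28 cube at (10, 14) contributes its full rectangle; the r=4.5 sphere at (14.5, -1.5) contributes a regular 16-gon of circumradius √(4.5²−4.4²) = 0.943; After the difference (first − rest): starting from the 24.5×26.5 cube, the 18×28 cube at (10, 14) partially overlaps it — only the 181.25 mm² overlap (of its 504.00 mm²) is removed, clipping the outline; the r=4.5 sphere at (14.5, -1.5) misses the remaining region (no effect) — 1 connected region; (rotated 75° about Z; rotation is an isometry so areas/perimeters/island counts are preserved). The result has 1 disconnected region.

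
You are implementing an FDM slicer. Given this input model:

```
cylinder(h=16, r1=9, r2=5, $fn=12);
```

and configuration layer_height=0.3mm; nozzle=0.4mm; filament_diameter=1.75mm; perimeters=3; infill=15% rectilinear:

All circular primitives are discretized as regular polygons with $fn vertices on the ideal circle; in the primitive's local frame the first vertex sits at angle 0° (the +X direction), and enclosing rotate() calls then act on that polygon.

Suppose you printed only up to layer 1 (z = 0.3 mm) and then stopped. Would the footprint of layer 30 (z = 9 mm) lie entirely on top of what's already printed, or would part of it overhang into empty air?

entirely on top

Compare the two slices. At z = 0.3: the cone (r1=9→r2=5) has section circumradius 8.925 here — a regular 12-gon (area = (12/2)·8.925²·sin(360°/12) = 238.97 mm²). At z = 9: the cone contributes a regular 12-gon of circumradius 6.750 (interpolated between r1=9 and r2=5 at t=0.562) (area = (12/2)·6.750²·sin(360°/12) = 136.69 mm²). Checking containment: the cross-section at z = 9 is a subset of the cross-section at z = 0.3.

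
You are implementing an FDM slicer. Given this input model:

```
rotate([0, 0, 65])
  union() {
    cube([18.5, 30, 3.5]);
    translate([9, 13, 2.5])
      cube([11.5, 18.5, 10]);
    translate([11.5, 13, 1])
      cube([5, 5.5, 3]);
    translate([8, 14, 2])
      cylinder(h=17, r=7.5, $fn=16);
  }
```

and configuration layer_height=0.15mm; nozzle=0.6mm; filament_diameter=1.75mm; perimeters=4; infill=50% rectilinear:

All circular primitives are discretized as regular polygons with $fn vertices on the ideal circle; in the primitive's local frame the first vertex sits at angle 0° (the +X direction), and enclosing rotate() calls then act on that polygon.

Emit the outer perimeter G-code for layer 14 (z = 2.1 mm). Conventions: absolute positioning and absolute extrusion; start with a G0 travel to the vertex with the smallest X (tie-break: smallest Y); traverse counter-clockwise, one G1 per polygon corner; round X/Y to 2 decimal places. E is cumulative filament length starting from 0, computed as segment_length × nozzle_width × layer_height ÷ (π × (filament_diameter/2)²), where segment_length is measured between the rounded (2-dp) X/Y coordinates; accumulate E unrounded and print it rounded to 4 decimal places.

At z = 2.1 mm: the cube (footprint 18.5×30) is included at this height; the cube at (9, 13) is absent (z outside [2.5, 12.5]); the cube at (11.5, 13) (footprint 5×5.5) is included at this height; the r=7.5 cylinder at (8, 14) contributes a regular 16-gon of circumradius 7.5; Combining (union): the regions partially overlap (shared area 199.71 mm²), so overlapping operands fuse into one piece — 1 connected region; (whole slice rotated 65° about Z — lengths, areas and connectivity unchanged). The outline is a single polygon with 4 vertices. Extrusion per mm of travel: 0.6 × 0.15 / (π × 0.875²) = 0.037418. Accumulating E over each segment gives final E = 3.6299.

G0 X-27.19 Y12.68 Z2.10
G1 X0.00 Y0.00 E1.1226
G1 X7.82 Y16.77 E1.8149
G1 X-19.37 Y29.45 E2.9375
G1 X-27.19 Y12.68 E3.6299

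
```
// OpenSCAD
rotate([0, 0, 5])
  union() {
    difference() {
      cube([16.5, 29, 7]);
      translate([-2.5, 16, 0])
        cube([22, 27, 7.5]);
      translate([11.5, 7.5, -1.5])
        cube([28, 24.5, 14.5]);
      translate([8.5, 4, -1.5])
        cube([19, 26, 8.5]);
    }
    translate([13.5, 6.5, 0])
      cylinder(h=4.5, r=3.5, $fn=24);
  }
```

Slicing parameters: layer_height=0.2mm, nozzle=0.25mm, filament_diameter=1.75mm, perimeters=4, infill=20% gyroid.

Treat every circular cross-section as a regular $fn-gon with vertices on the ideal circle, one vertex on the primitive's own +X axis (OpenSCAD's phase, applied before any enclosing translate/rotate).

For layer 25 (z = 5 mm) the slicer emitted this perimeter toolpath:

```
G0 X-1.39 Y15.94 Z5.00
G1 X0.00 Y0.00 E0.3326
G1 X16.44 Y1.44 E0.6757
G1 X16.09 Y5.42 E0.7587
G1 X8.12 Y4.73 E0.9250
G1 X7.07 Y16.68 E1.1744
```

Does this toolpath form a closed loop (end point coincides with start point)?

no

Start point (G0): (-1.39, 15.94). End point (last G1): the path does not return to the start — open.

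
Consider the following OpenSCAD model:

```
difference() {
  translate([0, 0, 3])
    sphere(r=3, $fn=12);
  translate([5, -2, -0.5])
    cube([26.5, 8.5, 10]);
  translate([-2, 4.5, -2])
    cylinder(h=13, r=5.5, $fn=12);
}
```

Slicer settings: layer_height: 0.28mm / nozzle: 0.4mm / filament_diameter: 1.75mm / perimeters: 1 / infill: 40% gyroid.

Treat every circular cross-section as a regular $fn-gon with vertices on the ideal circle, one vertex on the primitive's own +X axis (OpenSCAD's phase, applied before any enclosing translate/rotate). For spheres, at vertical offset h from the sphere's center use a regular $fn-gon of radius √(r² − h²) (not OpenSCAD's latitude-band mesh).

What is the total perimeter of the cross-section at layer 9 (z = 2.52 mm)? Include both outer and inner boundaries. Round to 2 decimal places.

16.09 mm

At z = 2.52 mm: the r=3 sphere slices to a regular 12-gon of circumradius 2.961 (√(r²−h²) with h=0.48 from center) (perimeter = 2·12·2.961·sin(180°/12) = 18.39 mm); the cube at (5, -2) (footprint 26.5×8.5) is included at this height (perimeter 70.00 mm); the cylinder at (-2, 4.5): section is a regular 12-gon, circumradius r=5.5 (perimeter = 2·12·5.500·sin(180°/12) = 34.16 mm); After the difference (first − rest): starting from the r=3 sphere, the 26.5×8.5 cube at (5, -2) misses the remaining region (no effect); the r=5.5 cylinder at (-2, 4.5) partially overlaps it — only the 14.19 mm² overlap (of its 90.75 mm²) is removed, clipping the outline — boundary = 16.09 mm. Overall, the cross-section is a single solid region. Total boundary length (outer) = 16.09 mm.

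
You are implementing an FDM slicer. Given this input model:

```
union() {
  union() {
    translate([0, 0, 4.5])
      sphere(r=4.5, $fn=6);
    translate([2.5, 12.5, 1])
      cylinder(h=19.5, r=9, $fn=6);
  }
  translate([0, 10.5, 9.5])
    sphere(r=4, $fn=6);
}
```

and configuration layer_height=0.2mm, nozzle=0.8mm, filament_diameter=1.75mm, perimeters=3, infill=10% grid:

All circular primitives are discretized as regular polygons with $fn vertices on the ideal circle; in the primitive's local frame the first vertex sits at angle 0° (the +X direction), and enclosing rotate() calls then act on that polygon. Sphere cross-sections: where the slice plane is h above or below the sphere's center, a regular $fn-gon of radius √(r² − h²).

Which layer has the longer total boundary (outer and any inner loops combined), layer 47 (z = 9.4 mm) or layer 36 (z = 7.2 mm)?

Layer 47 (z = 9.4): the sphere is not intersected at this z (|z−center|=4.900 > r=4.5); the r=9 cylinder at (2.5, 12.5) contributes a regular 6-gon of circumradius 9 (perimeter = 2·6·9.000·sin(180°/6) = 54.00 mm); Taking the union: only the r=9 cylinder at (2.5, 12.5) is present, so the union is just that shape — boundary = 54.00 mm; the r=4 sphere at (0, 10.5) contributes a regular 6-gon of circumradius √(4²−0.1²) = 3.999 (perimeter = 2·6·3.999·sin(180°/6) = 23.99 mm); Merging all regions: the r=4 sphere at (0, 10.5) lies entirely inside the result so far, so the union is just the result so far — boundary = 54.00 mm. So its perimeter = 54.00 mm. Layer 36 (z = 7.2): the r=4.5 sphere contributes a regular 6-gon of circumradius √(4.5²−2.7²) = 3.600 (perimeter = 2·6·3.600·sin(180°/6) = 21.60 mm); the cylinder at (2.5, 12.5): section is a regular 6-gon, circumradius r=9 (perimeter = 2·6·9.000·sin(180°/6) = 54.00 mm); Taking the union: the 2 present regions are separate (no shared area or edge), so areas and boundary lengths simply add and each stays a separate island — boundary = 75.60 mm; the r=4 sphere at (0, 10.5) contributes a regular 6-gon of circumradius √(4²−2.3²) = 3.273 (perimeter = 2·6·3.273·sin(180°/6) = 19.64 mm); Combining (union): the r=4 sphere at (0, 10.5) lies entirely inside the result so far, so the union is just the result so far — boundary = 75.60 mm. So its perimeter = 75.60 mm. Layer 36 is larger (75.60 vs 54.00 mm).

layer 36 (z = 7.2 mm)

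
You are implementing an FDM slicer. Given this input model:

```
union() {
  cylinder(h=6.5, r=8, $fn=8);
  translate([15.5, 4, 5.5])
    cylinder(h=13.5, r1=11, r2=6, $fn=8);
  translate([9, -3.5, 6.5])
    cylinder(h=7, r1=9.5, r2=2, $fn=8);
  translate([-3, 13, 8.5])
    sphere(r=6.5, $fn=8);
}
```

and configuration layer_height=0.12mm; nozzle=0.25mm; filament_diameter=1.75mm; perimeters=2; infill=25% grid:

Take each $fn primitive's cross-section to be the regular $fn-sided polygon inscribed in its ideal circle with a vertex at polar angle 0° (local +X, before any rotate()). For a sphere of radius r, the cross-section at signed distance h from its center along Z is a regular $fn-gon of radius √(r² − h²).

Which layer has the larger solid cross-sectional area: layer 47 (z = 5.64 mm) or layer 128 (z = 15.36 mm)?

layer 47 (z = 5.64 mm)

Layer 47 (z = 5.64): the cylinder: section is a regular 8-gon, circumradius r=8 (area = (8/2)·8.000²·sin(360°/8) = 181.02 mm²); the cone at (15.5, 4) contributes a regular 8-gon of circumradius 10.948 (interpolated between r1=11 and r2=6 at t=0.010) (area = (8/2)·10.948²·sin(360°/8) = 339.02 mm²); the cone at (9, -3.5) is absent (z outside [6.5, 13.5]); the sphere at (-3, 13): section is a regular 8-gon, circumradius = √(r²−h²) = √(6.5²−2.86²) = 5.837 (area = (8/2)·5.837²·sin(360°/8) = 96.37 mm²); Merging all regions: the regions partially overlap — summed areas 616.41 mm² minus the doubly-counted overlap 10.96 mm² gives 605.44 mm² — area = 605.44 mm². So its area = 605.44 mm². Layer 128 (z = 15.36): the cylinder does not reach this height (z outside [0, 6.5]); the cone at (15.5, 4) (r1=11→r2=6) has section circumradius 7.348 here — a regular 8-gon (area = (8/2)·7.348²·sin(360°/8) = 152.72 mm²); the cone at (9, -3.5) is absent (z outside [6.5, 13.5]); the sphere at (-3, 13) does not reach this height (|z−center|=6.860 > r=6.5); Taking the union: only the cone at (15.5, 4) is present, so the union is just that shape — area = 152.72 mm². So its area = 152.72 mm². Layer 47 is larger (605.44 vs 152.72 mm²).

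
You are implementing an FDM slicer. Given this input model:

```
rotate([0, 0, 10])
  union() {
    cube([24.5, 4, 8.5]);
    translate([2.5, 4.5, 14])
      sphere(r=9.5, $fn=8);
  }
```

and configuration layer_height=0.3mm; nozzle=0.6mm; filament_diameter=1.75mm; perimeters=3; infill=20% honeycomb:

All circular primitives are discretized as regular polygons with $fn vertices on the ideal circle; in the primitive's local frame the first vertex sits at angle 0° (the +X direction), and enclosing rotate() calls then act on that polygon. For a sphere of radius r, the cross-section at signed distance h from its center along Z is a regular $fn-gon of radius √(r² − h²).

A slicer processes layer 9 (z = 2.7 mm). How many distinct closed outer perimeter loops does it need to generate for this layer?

1

At z = 2.7 mm: the cube is present — its section is the full 24.5×4 rectangle; the sphere at (2.5, 4.5) is absent (|z−center|=11.300 > r=9.5); Combining (union): only the 24.5×4 cube is present, so the union is just that shape — 1 connected region; (whole slice rotated 10° about Z — lengths, areas and connectivity unchanged). The result has 1 disconnected region.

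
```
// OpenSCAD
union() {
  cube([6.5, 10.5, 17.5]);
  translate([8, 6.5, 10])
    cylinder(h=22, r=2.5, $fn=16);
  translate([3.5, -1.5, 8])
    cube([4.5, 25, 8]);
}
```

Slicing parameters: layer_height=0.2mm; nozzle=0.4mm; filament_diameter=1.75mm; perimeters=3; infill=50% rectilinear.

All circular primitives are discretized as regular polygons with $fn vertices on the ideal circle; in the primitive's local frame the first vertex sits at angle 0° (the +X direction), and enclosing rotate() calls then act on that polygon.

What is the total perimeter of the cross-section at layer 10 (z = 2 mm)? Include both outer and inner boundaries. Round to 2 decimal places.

At z = 2 mm: the 6.5×10.5 cube contributes its full rectangle (perimeter 34.00 mm); the cylinder at (8, 6.5) does not reach this height (z outside [10, 32]); the cube at (3.5, -1.5) is absent (z outside [8, 16]); Taking the union: only the 6.5×10.5 cube is present, so the union is just that shape — boundary = 34.00 mm. Overall, the cross-section is a single solid region. Total boundary length (outer) = 34.00 mm.

34.00 mm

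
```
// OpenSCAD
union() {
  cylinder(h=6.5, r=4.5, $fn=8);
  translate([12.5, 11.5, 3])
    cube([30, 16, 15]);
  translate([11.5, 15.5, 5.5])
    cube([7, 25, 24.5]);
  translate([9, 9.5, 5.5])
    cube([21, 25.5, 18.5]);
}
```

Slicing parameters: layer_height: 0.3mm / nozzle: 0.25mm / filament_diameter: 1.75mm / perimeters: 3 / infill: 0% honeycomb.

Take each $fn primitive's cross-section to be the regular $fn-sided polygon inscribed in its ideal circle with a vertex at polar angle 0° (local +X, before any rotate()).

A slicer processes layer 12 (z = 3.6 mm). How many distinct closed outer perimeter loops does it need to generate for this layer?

At z = 3.6 mm: the r=4.5 cylinder contributes a regular 8-gon of circumradius 4.5; the cube at (12.5, 11.5) (footprint 30×16) is included at this height; the cube at (11.5, 15.5) is not intersected at this z (z outside [5.5, 30]); the cube at (9, 9.5) is absent (z outside [5.5, 24]); Combining (union): the 2 present regions are separate (no shared area or edge), so areas and boundary lengths simply add and each stays a separate island — 2 connected regions. The result has 2 disconnected regions.

2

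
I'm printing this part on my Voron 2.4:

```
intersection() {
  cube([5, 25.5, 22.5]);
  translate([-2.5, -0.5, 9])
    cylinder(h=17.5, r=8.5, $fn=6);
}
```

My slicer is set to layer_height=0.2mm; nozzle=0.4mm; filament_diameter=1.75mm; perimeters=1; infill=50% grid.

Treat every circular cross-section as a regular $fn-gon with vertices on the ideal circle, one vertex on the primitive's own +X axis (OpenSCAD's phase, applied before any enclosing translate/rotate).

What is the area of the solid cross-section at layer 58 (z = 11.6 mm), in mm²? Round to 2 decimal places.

At z = 11.6 mm: the 5×25.5 cube contributes its full rectangle (area 127.50 mm²); the r=8.5 cylinder at (-2.5, -0.5) gives a regular 6-gon of circumradius 8.5 (constant along its height) (area = (6/2)·8.500²·sin(360°/6) = 187.71 mm²); Keeping only the common overlap: the r=8.5 cylinder at (-2.5, -0.5) partially overlaps the 5×25.5 cube; clipping to the common part keeps 25.16 mm² — area = 25.16 mm². Overall, the cross-section is a single solid region. Net area = 25.16 mm².

25.16 mm²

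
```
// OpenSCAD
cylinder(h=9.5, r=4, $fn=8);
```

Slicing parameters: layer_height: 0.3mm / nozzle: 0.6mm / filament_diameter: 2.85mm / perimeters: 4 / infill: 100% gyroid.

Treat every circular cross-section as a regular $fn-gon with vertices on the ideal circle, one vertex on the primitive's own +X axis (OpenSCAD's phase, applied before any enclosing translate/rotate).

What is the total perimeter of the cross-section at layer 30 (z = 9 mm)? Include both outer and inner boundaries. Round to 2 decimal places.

24.49 mm

At z = 9 mm: the cylinder: section is a regular 8-gon, circumradius r=4 (perimeter = 2·8·4.000·sin(180°/8) = 24.49 mm). Overall, the cross-section is a single solid region. Total boundary length (outer) = 24.49 mm.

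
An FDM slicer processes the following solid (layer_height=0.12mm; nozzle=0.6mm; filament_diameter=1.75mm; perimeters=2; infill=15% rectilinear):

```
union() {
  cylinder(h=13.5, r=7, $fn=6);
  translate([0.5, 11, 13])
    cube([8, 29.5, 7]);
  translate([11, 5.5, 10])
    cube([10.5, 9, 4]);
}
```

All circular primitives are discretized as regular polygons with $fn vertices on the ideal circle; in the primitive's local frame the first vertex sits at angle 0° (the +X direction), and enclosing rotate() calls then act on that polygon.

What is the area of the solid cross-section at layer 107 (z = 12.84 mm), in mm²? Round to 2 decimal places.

At z = 12.84 mm: the r=7 cylinder contributes a regular 6-gon of circumradius 7 (area = (6/2)·7.000²·sin(360°/6) = 127.31 mm²); the cube at (0.5, 11) is absent (z outside [13, 20]); the cube at (11, 5.5) (footprint 10.5×9) is included at this height (area 94.50 mm²); Combining (union): the 2 present regions are separate (no shared area or edge), so areas and boundary lengths simply add and each stays a separate island — area = 221.81 mm². Overall, the cross-section has 2 separate islands. Net area = 221.81 mm².

221.81 mm²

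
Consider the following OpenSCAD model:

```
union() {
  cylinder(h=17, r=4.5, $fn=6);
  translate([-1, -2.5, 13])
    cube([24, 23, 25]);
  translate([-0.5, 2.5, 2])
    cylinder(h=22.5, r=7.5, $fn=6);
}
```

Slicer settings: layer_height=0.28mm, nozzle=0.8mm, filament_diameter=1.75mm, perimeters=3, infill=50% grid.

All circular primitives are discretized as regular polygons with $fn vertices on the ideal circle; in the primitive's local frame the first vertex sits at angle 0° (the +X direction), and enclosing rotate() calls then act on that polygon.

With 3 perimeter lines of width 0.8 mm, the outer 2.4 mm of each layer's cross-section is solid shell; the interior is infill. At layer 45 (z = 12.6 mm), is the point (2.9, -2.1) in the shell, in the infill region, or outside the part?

shell

At z = 12.6 mm: the r=4.5 cylinder gives a regular 6-gon of circumradius 4.5 (constant along its height); the cube at (-1, -2.5) does not reach this height (z outside [13, 38]); the cylinder at (-0.5, 2.5): section is a regular 6-gon, circumradius r=7.5; Combining (union): the r=4.5 cylinder lies entirely inside the r=7.5 cylinder at (-0.5, 2.5), so the union is just the r=7.5 cylinder at (-0.5, 2.5) — 1 connected region. Overall, the cross-section is a single solid region. The nearest boundary edge runs (7.00, 2.50)→(3.25, -4.00); distance from the point to it = 1.25 mm. The point is inside the cross-section, 1.25 mm from the nearest boundary — within the 2.4 mm shell band (3 × 0.8).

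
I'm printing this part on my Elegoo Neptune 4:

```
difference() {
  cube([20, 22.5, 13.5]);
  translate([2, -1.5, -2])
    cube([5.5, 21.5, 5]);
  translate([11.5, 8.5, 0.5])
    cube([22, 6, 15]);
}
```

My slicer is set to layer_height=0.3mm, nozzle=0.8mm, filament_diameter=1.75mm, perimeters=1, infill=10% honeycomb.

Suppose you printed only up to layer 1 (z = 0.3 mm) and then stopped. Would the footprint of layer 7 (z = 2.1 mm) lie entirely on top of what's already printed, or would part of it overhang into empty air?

Compare the two slices. At z = 0.3: the cube (footprint 20×22.5) is included at this height (area 450.00 mm²); the cube at (2, -1.5) (footprint 5.5×21.5) is included at this height (area 118.25 mm²); the cube at (11.5, 8.5) does not reach this height (z outside [0.5, 15.5]); After the difference (first − rest): starting from the 20×22.5 cube (450.00 mm²), the 5.5×21.5 cube at (2, -1.5) partially overlaps it — only the 110.00 mm² overlap (of its 118.25 mm²) is removed, clipping the outline — area = 340.00 mm². At z = 2.1: the cube is present — its section is the full 20×22.5 rectangle (area 450.00 mm²); the 5.5×21.5 cube at (2, -1.5) contributes its full rectangle (area 118.25 mm²); the cube at (11.5, 8.5) (footprint 22×6) is included at this height (area 132.00 mm²); Subtracting the remaining from the first: starting from the 20×22.5 cube (450.00 mm²), the 5.5×21.5 cube at (2, -1.5) partially overlaps it — only the 110.00 mm² overlap (of its 118.25 mm²) is removed, clipping the outline; the 22×6 cube at (11.5, 8.5) partially overlaps it — only the 51.00 mm² overlap (of its 132.00 mm²) is removed, clipping the outline — area = 289.00 mm². Checking containment: the cross-section at z = 2.1 is a subset of the cross-section at z = 0.3.

entirely on top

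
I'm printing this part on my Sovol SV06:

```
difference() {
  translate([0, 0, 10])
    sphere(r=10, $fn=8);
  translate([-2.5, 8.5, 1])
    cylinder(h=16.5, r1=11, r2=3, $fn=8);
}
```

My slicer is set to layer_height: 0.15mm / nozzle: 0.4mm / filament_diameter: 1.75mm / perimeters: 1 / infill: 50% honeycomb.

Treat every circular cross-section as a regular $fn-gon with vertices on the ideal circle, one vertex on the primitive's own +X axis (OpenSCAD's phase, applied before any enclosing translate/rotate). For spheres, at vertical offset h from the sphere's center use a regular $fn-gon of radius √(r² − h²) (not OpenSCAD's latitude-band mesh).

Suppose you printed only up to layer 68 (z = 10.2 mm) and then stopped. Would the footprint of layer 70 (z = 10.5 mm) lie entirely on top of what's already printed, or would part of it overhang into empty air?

part overhangs

Compare the two slices. At z = 10.2: the r=10 sphere slices to a regular 8-gon of circumradius 9.998 (√(r²−h²) with h=0.2 from center) (area = (8/2)·9.998²·sin(360°/8) = 282.73 mm²); the cone at (-2.5, 8.5): at t=0.558 of its height the radius interpolates to r₁+(r₂−r₁)t = 6.539, giving a regular 8-gon of that circumradius (area = (8/2)·6.539²·sin(360°/8) = 120.95 mm²); After the difference (first − rest): starting from the r=10 sphere (282.73 mm²), the cone at (-2.5, 8.5) partially overlaps it — only the 59.85 mm² overlap (of its 120.95 mm²) is removed, clipping the outline — area = 222.87 mm². At z = 10.5: the r=10 sphere contributes a regular 8-gon of circumradius √(10²−0.5²) = 9.987 (area = (8/2)·9.987²·sin(360°/8) = 282.14 mm²); the cone at (-2.5, 8.5) contributes a regular 8-gon of circumradius 6.394 (interpolated between r1=11 and r2=3 at t=0.576) (area = (8/2)·6.394²·sin(360°/8) = 115.63 mm²); After the difference (first − rest): starting from the r=10 sphere (282.14 mm²), the cone at (-2.5, 8.5) partially overlaps it — only the 57.52 mm² overlap (of its 115.63 mm²) is removed, clipping the outline — area = 224.62 mm². Checking containment: at z = 10.5 the cross-section extends beyond the z = 10.2 cross-section by about 2.20 mm².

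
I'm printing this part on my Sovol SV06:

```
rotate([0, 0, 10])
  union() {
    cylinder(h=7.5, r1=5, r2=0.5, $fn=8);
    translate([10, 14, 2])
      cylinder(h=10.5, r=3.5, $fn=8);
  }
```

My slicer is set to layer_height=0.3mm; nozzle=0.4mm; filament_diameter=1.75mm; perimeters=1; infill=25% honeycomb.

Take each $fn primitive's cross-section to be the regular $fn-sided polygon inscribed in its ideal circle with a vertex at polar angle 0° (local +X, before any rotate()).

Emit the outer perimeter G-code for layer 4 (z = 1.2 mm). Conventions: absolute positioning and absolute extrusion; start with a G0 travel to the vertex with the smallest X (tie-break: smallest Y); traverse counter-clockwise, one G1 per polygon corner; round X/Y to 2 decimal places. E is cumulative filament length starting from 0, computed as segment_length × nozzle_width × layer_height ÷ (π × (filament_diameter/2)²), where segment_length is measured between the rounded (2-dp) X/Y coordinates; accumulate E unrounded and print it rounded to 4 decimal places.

At z = 1.2 mm: the cone (r1=5→r2=0.5) has section circumradius 4.280 here — a regular 8-gon; the cylinder at (10, 14) is not intersected at this z (z outside [2, 12.5]); Combining (union): only the cone is present, so the union is just that shape — 1 connected region; (whole slice rotated 10° about Z — lengths, areas and connectivity unchanged). The outline is a single polygon with 8 vertices. Extrusion per mm of travel: 0.4 × 0.3 / (π × 0.875²) = 0.049890. Accumulating E over each segment gives final E = 1.3067.

G0 X-4.21 Y-0.74 Z1.20
G1 X-2.45 Y-3.51 E0.1637
G1 X0.74 Y-4.21 E0.3267
G1 X3.51 Y-2.45 E0.4904
G1 X4.21 Y0.74 E0.6533
G1 X2.45 Y3.51 E0.8171
G1 X-0.74 Y4.21 E0.9800
G1 X-3.51 Y2.45 E1.1437
G1 X-4.21 Y-0.74 E1.3067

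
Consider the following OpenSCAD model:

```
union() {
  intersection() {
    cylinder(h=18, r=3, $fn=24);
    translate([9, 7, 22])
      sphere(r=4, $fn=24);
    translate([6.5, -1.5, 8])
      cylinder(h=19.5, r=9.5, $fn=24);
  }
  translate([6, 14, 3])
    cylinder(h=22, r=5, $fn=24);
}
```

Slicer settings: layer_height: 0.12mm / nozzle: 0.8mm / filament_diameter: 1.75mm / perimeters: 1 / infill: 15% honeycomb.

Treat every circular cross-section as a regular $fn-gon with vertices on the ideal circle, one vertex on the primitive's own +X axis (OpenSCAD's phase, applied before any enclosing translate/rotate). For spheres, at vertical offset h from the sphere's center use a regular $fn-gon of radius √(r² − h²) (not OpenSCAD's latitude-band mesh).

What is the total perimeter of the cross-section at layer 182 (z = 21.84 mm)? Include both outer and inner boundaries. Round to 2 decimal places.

At z = 21.84 mm: the cylinder does not reach this height (z outside [0, 18]); the r=4 sphere at (9, 7) contributes a regular 24-gon of circumradius √(4²−0.16²) = 3.997 (perimeter = 2·24·3.997·sin(180°/24) = 25.04 mm); the r=9.5 cylinder at (6.5, -1.5) contributes a regular 24-gon of circumradius 9.5 (perimeter = 2·24·9.500·sin(180°/24) = 59.52 mm); Keeping only the common overlap: at least one operand is absent at this height, so nothing remains; the r=5 cylinder at (6, 14) gives a regular 24-gon of circumradius 5 (constant along its height) (perimeter = 2·24·5.000·sin(180°/24) = 31.33 mm); Merging all regions: only the r=5 cylinder at (6, 14) is present, so the union is just that shape — boundary = 31.33 mm. Overall, the cross-section is a single solid region. Total boundary length (outer) = 31.33 mm.

31.33 mm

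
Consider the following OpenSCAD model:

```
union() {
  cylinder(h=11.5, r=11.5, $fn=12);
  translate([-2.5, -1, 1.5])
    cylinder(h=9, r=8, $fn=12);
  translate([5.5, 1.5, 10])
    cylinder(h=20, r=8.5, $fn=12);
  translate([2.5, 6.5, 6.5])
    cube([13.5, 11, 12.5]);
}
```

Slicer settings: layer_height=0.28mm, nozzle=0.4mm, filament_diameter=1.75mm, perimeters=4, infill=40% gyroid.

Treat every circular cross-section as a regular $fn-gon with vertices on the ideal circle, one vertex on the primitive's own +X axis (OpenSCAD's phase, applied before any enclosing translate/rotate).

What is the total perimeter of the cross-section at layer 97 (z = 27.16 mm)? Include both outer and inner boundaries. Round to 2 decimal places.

At z = 27.16 mm: the cylinder is absent (z outside [0, 11.5]); the cylinder at (-2.5, -1) does not reach this height (z outside [1.5, 10.5]); the r=8.5 cylinder at (5.5, 1.5) gives a regular 12-gon of circumradius 8.5 (constant along its height) (perimeter = 2·12·8.500·sin(180°/12) = 52.80 mm); the cube at (2.5, 6.5) does not reach this height (z outside [6.5, 19]); Taking the union: only the r=8.5 cylinder at (5.5, 1.5) is present, so the union is just that shape — boundary = 52.80 mm. Overall, the cross-section is a single solid region. Total boundary length (outer) = 52.80 mm.

52.80 mm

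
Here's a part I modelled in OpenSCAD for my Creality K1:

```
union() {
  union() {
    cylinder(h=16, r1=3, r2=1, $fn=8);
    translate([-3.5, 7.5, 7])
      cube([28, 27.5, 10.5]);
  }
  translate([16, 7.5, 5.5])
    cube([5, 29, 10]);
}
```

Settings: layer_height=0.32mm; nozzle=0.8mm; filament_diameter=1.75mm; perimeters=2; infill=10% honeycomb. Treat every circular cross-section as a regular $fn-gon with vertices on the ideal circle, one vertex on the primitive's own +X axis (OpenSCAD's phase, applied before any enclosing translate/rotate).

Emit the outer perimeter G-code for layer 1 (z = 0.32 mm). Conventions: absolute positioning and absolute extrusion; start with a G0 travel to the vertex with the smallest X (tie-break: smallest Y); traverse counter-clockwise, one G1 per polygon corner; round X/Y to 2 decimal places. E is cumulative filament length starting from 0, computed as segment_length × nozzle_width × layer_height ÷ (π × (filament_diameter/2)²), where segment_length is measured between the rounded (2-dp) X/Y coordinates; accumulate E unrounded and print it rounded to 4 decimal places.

At z = 0.32 mm: the cone: at t=0.020 of its height the radius interpolates to r₁+(r₂−r₁)t = 2.960, giving a regular 8-gon of that circumradius; the cube at (-3.5, 7.5) does not reach this height (z outside [7, 17.5]); Taking the union: only the cone is present, so the union is just that shape — 1 connected region; the cube at (16, 7.5) is absent (z outside [5.5, 15.5]); Merging all regions: only the result so far is present, so the union is just that shape — 1 connected region. The outline is a single polygon with 8 vertices. Extrusion per mm of travel: 0.8 × 0.32 / (π × 0.875²) = 0.106432. Accumulating E over each segment gives final E = 1.9276.

G0 X-2.96 Y0.00 Z0.32
G1 X-2.09 Y-2.09 E0.2409
G1 X0.00 Y-2.96 E0.4819
G1 X2.09 Y-2.09 E0.7228
G1 X2.96 Y0.00 E0.9638
G1 X2.09 Y2.09 E1.2047
G1 X0.00 Y2.96 E1.4457
G1 X-2.09 Y2.09 E1.6866
G1 X-2.96 Y0.00 E1.9276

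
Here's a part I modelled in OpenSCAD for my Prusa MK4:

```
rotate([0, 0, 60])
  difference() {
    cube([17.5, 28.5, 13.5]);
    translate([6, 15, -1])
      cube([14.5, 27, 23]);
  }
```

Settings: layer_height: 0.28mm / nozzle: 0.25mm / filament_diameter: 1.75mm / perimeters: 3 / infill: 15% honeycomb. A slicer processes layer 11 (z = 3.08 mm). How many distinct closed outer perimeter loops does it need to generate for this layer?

At z = 3.08 mm: the cube is present — its section is the full 17.5×28.5 rectangle; the cube at (6, 15) (footprint 14.5×27) is included at this height; Taking the first minus the rest: starting from the 17.5×28.5 cube, the 14.5×27 cube at (6, 15) partially overlaps it — only the 155.25 mm² overlap (of its 391.50 mm²) is removed, clipping the outline — 1 connected region; (rotated 60° about Z; rotation is an isometry so areas/perimeters/island counts are preserved). The result has 1 disconnected region.

1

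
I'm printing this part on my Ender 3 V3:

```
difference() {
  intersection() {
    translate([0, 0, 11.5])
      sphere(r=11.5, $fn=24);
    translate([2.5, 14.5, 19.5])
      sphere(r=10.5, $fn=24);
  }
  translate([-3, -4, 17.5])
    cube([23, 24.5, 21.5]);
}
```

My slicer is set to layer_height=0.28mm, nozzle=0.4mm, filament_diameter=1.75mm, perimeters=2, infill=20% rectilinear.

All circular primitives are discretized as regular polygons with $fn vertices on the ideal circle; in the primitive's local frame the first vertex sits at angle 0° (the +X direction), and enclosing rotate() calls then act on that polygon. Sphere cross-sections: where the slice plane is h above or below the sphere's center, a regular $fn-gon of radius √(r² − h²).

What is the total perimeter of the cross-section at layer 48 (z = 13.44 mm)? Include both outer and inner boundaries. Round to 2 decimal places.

At z = 13.44 mm: the sphere: section is a regular 24-gon, circumradius = √(r²−h²) = √(11.5²−1.94²) = 11.335 (perimeter = 2·24·11.335·sin(180°/24) = 71.02 mm); the sphere at (2.5, 14.5): section is a regular 24-gon, circumradius = √(r²−h²) = √(10.5²−6.06²) = 8.575 (perimeter = 2·24·8.575·sin(180°/24) = 53.72 mm); Taking the intersection: the r=10.5 sphere at (2.5, 14.5) partially overlaps the r=11.5 sphere; clipping to the common part keeps 45.51 mm² — boundary = 28.83 mm; the cube at (-3, -4) is absent (z outside [17.5, 39]); Subtracting the remaining from the first: none of the subtracted shapes is present at this height, so that combined region is unchanged — boundary = 28.83 mm. Overall, the cross-section is a single solid region. Total boundary length (outer) = 28.83 mm.

28.83 mm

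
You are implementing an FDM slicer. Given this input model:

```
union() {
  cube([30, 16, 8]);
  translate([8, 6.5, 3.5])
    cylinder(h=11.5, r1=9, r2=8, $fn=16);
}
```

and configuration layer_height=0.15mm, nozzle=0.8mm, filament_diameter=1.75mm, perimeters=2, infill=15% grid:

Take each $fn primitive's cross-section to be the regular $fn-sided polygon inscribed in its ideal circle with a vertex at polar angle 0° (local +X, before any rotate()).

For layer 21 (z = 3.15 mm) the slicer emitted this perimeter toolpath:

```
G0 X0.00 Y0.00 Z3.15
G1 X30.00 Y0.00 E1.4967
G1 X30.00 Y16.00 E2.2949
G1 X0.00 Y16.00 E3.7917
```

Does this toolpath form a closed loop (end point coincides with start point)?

no

Start point (G0): (0.00, 0.00). End point (last G1): the path does not return to the start — open.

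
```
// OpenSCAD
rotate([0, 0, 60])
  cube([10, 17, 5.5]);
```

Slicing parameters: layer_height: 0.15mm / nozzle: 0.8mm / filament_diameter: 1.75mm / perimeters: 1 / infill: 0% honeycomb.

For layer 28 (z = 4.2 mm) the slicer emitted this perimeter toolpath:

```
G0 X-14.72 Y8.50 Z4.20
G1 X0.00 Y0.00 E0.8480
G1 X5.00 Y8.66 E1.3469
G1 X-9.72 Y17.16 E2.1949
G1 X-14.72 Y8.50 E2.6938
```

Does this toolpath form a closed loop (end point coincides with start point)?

yes

Start point (G0): (-14.72, 8.50). End point (last G1): the path returns to the start — closed.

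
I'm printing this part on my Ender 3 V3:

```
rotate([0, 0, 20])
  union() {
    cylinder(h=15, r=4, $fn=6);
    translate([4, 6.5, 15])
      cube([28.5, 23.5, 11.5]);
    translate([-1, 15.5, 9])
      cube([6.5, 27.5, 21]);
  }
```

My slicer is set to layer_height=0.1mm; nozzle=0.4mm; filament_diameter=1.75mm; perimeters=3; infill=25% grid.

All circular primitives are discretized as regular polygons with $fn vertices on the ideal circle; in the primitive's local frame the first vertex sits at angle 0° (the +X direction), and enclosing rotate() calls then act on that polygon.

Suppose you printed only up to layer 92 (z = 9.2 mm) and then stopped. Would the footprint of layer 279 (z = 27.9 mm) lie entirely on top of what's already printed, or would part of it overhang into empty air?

Compare the two slices. At z = 9.2: the r=4 cylinder gives a regular 6-gon of circumradius 4 (constant along its height) (area = (6/2)·4.000²·sin(360°/6) = 41.57 mm²); the cube at (4, 6.5) does not reach this height (z outside [15, 26.5]); the cube at (-1, 15.5) (footprint 6.5×27.5) is included at this height (area 178.75 mm²); Combining (union): the 2 present regions are separate (no shared area or edge), so areas and boundary lengths simply add and each stays a separate island — area = 220.32 mm²; (rotated 20° about Z; rotation is an isometry so areas/perimeters/island counts are preserved). At z = 27.9: the cylinder is absent (z outside [0, 15]); the cube at (4, 6.5) is not intersected at this z (z outside [15, 26.5]); the cube at (-1, 15.5) is present — its section is the full 6.5×27.5 rectangle (area 178.75 mm²); Combining (union): only the 6.5×27.5 cube at (-1, 15.5) is present, so the union is just that shape — area = 178.75 mm²; (rotated 20° about Z; rotation is an isometry so areas/perimeters/island counts are preserved). Checking containment: the cross-section at z = 27.9 is a subset of the cross-section at z = 9.2.

entirely on top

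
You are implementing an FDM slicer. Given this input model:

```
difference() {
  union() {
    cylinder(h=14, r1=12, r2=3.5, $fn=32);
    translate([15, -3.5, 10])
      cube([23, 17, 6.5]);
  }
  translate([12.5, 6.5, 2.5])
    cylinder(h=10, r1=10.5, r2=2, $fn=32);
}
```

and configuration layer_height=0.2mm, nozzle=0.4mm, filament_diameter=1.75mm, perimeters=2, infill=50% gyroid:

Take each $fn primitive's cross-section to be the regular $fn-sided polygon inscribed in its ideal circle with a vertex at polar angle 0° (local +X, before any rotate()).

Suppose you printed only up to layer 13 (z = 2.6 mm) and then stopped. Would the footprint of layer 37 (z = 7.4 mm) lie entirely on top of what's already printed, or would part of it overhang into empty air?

part overhangs

Compare the two slices. At z = 2.6: the cone: at t=0.186 of its height the radius interpolates to r₁+(r₂−r₁)t = 10.421, giving a regular 32-gon of that circumradius (area = (32/2)·10.421²·sin(360°/32) = 339.01 mm²); the cube at (15, -3.5) does not reach this height (z outside [10, 16.5]); Taking the union: only the cone is present, so the union is just that shape — area = 339.01 mm²; the cone at (12.5, 6.5) contributes a regular 32-gon of circumradius 10.415 (interpolated between r1=10.5 and r2=2 at t=0.010) (area = (32/2)·10.415²·sin(360°/32) = 338.59 mm²); Subtracting the remaining from the first: starting from the result so far (339.01 mm²), the cone at (12.5, 6.5) partially overlaps it — only the 70.48 mm² overlap (of its 338.59 mm²) is removed, clipping the outline — area = 268.53 mm². At z = 7.4: the cone: at t=0.529 of its height the radius interpolates to r₁+(r₂−r₁)t = 7.507, giving a regular 32-gon of that circumradius (area = (32/2)·7.507²·sin(360°/32) = 175.92 mm²); the cube at (15, -3.5) does not reach this height (z outside [10, 16.5]); Combining (union): only the cone is present, so the union is just that shape — area = 175.92 mm²; the cone at (12.5, 6.5): at t=0.490 of its height the radius interpolates to r₁+(r₂−r₁)t = 6.335, giving a regular 32-gon of that circumradius (area = (32/2)·6.335²·sin(360°/32) = 125.27 mm²); Taking the first minus the rest: starting from the result so far (175.92 mm²), the cone at (12.5, 6.5) misses the remaining region (no effect) — area = 175.92 mm². Checking containment: at z = 7.4 the cross-section extends beyond the z = 2.6 cross-section by about 27.80 mm².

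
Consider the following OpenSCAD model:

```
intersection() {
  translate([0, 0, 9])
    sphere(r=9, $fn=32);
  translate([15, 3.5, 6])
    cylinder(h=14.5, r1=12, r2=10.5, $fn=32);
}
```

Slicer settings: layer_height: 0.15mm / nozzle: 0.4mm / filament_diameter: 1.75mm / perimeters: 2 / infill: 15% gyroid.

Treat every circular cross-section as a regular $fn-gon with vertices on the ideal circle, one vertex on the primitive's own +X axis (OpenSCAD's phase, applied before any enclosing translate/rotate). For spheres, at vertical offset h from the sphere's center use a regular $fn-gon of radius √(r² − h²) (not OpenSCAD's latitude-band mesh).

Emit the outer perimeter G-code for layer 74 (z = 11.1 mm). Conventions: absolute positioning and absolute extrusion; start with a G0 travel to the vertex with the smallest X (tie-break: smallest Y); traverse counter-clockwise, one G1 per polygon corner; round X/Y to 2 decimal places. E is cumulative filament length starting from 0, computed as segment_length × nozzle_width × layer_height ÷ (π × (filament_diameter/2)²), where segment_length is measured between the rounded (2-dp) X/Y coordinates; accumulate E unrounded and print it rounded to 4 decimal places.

At z = 11.1 mm: the r=9 sphere contributes a regular 32-gon of circumradius √(9²−2.1²) = 8.752; the cone at (15, 3.5) (r1=12→r2=10.5) has section circumradius 11.472 here — a regular 32-gon; Keeping only the common overlap: the cone at (15, 3.5) partially overlaps the r=9 sphere; clipping to the common part keeps 41.79 mm² — 1 connected region. The outline is a single polygon with 17 vertices. Extrusion per mm of travel: 0.4 × 0.15 / (π × 0.875²) = 0.024945. Accumulating E over each segment gives final E = 0.6989.

G0 X3.53 Y3.50 Z11.10
G1 X3.75 Y1.26 E0.0561
G1 X4.40 Y-0.89 E0.1122
G1 X5.46 Y-2.87 E0.1682
G1 X6.89 Y-4.61 E0.2244
G1 X7.24 Y-4.90 E0.2357
G1 X7.28 Y-4.86 E0.2371
G1 X8.09 Y-3.35 E0.2799
G1 X8.58 Y-1.71 E0.3226
G1 X8.75 Y0.00 E0.3654
G1 X8.58 Y1.71 E0.4083
G1 X8.09 Y3.35 E0.4510
G1 X7.28 Y4.86 E0.4937
G1 X6.19 Y6.19 E0.5366
G1 X4.86 Y7.28 E0.5795
G1 X4.31 Y7.57 E0.5950
G1 X3.75 Y5.74 E0.6428
G1 X3.53 Y3.50 E0.6989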